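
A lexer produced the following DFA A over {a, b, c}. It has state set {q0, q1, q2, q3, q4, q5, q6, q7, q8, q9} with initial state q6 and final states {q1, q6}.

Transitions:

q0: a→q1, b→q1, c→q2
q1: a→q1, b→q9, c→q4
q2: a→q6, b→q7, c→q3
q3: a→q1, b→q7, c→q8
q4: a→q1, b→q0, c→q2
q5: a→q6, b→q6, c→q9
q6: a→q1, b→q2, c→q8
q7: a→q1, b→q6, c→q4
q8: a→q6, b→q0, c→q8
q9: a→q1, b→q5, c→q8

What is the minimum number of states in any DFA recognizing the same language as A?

Every state is reachable, so we keep all 10.
Initial partition by acceptance: {q1,q6} | {q0,q2,q3,q4,q5,q7,q8,q9}.
On input b, block {q0,q2,q3,q4,q5,q7,q8,q9} splits into {q2,q3,q4,q8,q9} and {q0,q5,q7}.
The partition is now stable with 3 blocks: {q1,q6} | {q2,q3,q4,q8,q9} | {q0,q5,q7}.

3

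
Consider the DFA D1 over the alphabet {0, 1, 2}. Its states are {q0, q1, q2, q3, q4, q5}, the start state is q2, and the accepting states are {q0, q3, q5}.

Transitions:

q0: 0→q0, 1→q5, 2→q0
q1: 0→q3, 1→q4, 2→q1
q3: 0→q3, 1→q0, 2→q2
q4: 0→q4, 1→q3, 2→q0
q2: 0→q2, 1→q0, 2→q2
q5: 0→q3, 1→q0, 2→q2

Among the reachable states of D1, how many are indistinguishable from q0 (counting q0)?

First remove the unreachable states {q1,q4}; 4 states remain.
P0 = {q0,q3,q5} | {q2}.
Split {q0,q3,q5} by δ(·,2) → {q3,q5} and {q0}.
The partition is now stable with 3 blocks: {q3,q5} | {q2} | {q0}.
The equivalence class containing q0 is {q0}, of size 1.

1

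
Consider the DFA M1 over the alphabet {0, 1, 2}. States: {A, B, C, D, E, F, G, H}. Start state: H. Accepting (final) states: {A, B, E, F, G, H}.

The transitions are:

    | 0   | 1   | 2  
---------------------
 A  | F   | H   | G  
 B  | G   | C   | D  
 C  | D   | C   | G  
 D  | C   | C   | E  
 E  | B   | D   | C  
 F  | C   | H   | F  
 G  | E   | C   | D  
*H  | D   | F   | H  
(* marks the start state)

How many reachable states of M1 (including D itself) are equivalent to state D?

2

First remove the unreachable states {A}; 7 states remain.
Initial partition by acceptance: {B,E,F,G,H} | {C,D}.
Split {B,E,F,G,H} by δ(·,0) → {B,E,G} and {F,H}.
Stable partition: {B,E,G} | {C,D} | {F,H} — 3 equivalence classes.
State D belongs to the block {C,D}, which has 2 states.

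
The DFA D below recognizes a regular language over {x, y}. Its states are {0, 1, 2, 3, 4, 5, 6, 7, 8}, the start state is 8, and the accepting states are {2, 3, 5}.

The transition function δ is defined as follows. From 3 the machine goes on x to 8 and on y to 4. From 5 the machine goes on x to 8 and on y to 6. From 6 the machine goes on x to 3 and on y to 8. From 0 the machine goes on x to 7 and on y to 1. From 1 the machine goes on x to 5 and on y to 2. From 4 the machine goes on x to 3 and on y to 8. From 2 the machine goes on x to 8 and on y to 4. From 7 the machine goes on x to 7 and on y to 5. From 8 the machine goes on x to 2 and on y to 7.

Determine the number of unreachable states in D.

2

Starting at 8 and following transitions, the reachable set is {2, 3, 4, 5, 6, 7, 8}. That leaves 0, 1 unreachable — 2 in total.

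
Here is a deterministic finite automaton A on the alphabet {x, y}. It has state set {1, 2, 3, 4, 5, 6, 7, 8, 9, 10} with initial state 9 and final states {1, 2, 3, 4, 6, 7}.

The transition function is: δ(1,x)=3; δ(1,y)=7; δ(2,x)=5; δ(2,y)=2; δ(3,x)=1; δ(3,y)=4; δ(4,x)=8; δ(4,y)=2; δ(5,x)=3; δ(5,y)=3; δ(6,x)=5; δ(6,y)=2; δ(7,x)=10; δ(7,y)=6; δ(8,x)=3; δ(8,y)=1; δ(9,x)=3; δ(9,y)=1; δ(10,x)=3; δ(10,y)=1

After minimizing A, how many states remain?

3

Every state is reachable, so we keep all 10.
Start with accepting vs non-accepting: {1,2,3,4,6,7} | {5,8,9,10}.
On input x, block {1,2,3,4,6,7} splits into {2,4,6,7} and {1,3}.
The partition is now stable with 3 blocks: {2,4,6,7} | {5,8,9,10} | {1,3}.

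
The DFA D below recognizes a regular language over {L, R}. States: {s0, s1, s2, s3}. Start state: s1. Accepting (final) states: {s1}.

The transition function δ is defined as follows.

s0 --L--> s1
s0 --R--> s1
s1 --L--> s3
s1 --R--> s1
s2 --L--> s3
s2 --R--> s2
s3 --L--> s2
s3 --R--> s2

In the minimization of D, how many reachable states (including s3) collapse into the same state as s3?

2

Reachable states from the start: {s1,s2,s3}. Unreachable: {s0} — drop them.
Start with accepting vs non-accepting: {s1} | {s2,s3}.
Stable partition: {s1} | {s2,s3} — 2 equivalence classes.
State s3 belongs to the block {s2,s3}, which has 2 states.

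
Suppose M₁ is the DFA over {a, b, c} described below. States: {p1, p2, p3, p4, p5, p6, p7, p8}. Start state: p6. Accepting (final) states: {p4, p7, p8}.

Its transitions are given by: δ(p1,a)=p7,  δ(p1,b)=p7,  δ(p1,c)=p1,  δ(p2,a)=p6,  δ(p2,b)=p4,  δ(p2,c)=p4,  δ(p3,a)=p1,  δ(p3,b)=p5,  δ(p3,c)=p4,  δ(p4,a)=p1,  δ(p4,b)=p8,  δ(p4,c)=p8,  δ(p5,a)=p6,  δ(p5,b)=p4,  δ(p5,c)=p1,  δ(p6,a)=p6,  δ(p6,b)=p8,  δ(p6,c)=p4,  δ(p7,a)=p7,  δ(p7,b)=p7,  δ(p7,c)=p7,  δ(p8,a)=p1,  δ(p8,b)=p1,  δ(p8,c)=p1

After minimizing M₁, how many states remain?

Reachable states from the start: {p1,p4,p6,p7,p8}. Unreachable: {p2,p3,p5} — drop them.
P0 = {p4,p7,p8} | {p1,p6}.
On input a, block {p4,p7,p8} splits into {p4,p8} and {p7}.
Refine {p4,p8} on symbol b: members go to different blocks, giving {p4} and {p8}.
Refine {p1,p6} on symbol a: members go to different blocks, giving {p1} and {p6}.
The partition is now stable with 5 blocks: {p4} | {p1} | {p7} | {p8} | {p6}.

5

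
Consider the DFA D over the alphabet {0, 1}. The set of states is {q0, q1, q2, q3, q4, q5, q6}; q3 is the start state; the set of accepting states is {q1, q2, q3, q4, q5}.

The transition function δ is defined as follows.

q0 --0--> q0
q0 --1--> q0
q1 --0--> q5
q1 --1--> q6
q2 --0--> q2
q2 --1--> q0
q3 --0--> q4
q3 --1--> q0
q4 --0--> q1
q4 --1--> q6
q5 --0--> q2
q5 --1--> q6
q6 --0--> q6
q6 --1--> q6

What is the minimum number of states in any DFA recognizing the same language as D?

Start with accepting vs non-accepting: {q1,q2,q3,q4,q5} | {q0,q6}.
No further refinement is possible. Final partition (2 blocks): {q1,q2,q3,q4,q5} | {q0,q6}.

2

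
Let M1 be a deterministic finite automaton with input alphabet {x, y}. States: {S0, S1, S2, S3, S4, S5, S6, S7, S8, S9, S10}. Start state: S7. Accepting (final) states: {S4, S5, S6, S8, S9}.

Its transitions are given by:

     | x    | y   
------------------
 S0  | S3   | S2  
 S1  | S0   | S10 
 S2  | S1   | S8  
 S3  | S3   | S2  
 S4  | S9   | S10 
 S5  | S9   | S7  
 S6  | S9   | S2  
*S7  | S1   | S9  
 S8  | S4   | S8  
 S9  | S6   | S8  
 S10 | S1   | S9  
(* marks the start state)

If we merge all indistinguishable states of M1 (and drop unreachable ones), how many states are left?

4

First remove the unreachable states {S5}; 10 states remain.
Start with accepting vs non-accepting: {S4,S6,S8,S9} | {S0,S1,S2,S3,S7,S10}.
On input y, block {S4,S6,S8,S9} splits into {S4,S6} and {S8,S9}.
Split {S0,S1,S2,S3,S7,S10} by δ(·,y) → {S0,S1,S3} and {S2,S7,S10}.
No further refinement is possible. Final partition (4 blocks): {S4,S6} | {S0,S1,S3} | {S8,S9} | {S2,S7,S10}.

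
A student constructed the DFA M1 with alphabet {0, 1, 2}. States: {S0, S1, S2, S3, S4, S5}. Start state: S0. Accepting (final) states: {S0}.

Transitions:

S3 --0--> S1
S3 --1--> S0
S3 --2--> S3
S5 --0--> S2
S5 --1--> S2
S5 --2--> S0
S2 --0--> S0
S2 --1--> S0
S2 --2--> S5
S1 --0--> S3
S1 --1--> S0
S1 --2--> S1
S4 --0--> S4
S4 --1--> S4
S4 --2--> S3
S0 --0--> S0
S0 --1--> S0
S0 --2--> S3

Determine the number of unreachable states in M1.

Starting at S0 and following transitions, the reachable set is {S0, S1, S3}. That leaves S2, S4, S5 unreachable — 3 in total.

3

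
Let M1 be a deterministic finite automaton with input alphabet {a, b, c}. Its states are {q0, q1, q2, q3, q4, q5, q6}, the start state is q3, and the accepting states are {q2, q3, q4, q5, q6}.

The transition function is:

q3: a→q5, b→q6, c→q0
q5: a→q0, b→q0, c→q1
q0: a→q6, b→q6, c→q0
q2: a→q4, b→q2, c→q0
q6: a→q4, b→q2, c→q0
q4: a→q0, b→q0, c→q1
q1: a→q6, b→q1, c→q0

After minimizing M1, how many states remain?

Every state is reachable, so we keep all 7.
Start with accepting vs non-accepting: {q2,q3,q4,q5,q6} | {q0,q1}.
Refine {q2,q3,q4,q5,q6} on symbol a: members go to different blocks, giving {q2,q3,q6} and {q4,q5}.
On input b, block {q0,q1} splits into {q0} and {q1}.
Stable partition: {q2,q3,q6} | {q0} | {q4,q5} | {q1} — 4 equivalence classes.

4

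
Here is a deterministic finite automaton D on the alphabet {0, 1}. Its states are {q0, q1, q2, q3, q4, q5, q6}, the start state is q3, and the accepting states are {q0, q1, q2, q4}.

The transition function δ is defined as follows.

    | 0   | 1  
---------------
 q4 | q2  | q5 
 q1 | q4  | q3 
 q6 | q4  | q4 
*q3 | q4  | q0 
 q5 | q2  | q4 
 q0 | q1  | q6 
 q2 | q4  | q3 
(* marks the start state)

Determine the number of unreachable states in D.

Exploring from q3, all states are eventually visited, so none are unreachable.

0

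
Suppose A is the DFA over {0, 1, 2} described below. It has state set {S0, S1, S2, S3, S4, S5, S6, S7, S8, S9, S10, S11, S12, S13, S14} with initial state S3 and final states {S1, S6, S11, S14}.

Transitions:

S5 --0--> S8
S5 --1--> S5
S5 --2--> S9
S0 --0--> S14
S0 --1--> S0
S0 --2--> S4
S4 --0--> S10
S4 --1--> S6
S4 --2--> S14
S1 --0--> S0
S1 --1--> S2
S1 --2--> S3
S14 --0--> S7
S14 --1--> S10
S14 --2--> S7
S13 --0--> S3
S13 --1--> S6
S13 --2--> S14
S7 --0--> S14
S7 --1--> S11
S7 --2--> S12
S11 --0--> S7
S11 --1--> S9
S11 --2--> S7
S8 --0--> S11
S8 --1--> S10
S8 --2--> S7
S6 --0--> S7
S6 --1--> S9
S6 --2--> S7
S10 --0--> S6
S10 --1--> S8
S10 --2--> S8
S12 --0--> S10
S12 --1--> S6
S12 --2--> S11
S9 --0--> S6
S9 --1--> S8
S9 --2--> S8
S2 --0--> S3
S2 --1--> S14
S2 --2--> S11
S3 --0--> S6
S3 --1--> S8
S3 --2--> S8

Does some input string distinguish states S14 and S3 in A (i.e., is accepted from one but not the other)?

Yes

States {S0,S1,S2,S4,S5,S13} cannot be reached from the start state, so discard them.
Initial partition by acceptance: {S6,S11,S14} | {S3,S7,S8,S9,S10,S12}.
Refine {S3,S7,S8,S9,S10,S12} on symbol 0: members go to different blocks, giving {S3,S7,S8,S9,S10} and {S12}.
Split {S3,S7,S8,S9,S10} by δ(·,1) → {S3,S8,S9,S10} and {S7}.
On input 2, block {S3,S8,S9,S10} splits into {S3,S9,S10} and {S8}.
Stable partition: {S6,S11,S14} | {S3,S9,S10} | {S12} | {S7} | {S8} — 5 equivalence classes.
S14 and S3 end up in different blocks, so they are distinguishable. For instance, the string 'ε' is accepted from only S14.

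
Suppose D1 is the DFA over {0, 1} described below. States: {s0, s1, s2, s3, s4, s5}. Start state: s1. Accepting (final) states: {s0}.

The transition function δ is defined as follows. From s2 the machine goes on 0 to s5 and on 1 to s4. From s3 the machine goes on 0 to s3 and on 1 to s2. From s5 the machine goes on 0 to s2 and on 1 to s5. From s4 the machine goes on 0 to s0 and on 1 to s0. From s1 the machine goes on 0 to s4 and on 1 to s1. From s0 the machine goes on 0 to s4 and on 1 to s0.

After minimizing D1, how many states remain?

States {s2,s3,s5} cannot be reached from the start state, so discard them.
Initial partition by acceptance: {s0} | {s1,s4}.
On input 0, block {s1,s4} splits into {s1} and {s4}.
The partition is now stable with 3 blocks: {s0} | {s1} | {s4}.

3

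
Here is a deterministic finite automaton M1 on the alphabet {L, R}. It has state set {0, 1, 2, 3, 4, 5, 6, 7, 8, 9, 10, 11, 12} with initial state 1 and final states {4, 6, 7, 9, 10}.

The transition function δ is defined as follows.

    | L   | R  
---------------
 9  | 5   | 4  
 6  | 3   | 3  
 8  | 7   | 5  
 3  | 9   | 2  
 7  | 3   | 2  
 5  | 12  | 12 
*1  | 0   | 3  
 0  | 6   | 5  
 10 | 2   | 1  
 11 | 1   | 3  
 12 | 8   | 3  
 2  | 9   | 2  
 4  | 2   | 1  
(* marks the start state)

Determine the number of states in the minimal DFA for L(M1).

7

States {10,11} cannot be reached from the start state, so discard them.
Initial partition by acceptance: {4,6,7,9} | {0,1,2,3,5,8,12}.
On input R, block {4,6,7,9} splits into {4,6,7} and {9}.
On input L, block {0,1,2,3,5,8,12} splits into {1,5,12} and {0,8} and {2,3}.
Refine {4,6,7} on symbol R: members go to different blocks, giving {6,7} and {4}.
Refine {1,5,12} on symbol L: members go to different blocks, giving {1,12} and {5}.
No further refinement is possible. Final partition (7 blocks): {6,7} | {1,12} | {9} | {0,8} | {2,3} | {4} | {5}.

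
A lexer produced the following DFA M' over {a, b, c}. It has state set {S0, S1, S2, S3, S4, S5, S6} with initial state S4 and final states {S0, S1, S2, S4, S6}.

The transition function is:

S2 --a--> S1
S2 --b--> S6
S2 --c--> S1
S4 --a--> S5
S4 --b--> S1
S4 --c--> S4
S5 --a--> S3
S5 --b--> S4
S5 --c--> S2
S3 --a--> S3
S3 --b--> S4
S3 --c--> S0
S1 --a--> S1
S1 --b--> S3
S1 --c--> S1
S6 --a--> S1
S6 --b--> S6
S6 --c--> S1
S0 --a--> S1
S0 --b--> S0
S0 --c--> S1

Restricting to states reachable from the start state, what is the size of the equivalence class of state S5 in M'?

2

Start with accepting vs non-accepting: {S0,S1,S2,S4,S6} | {S3,S5}.
Split {S0,S1,S2,S4,S6} by δ(·,a) → {S0,S1,S2,S6} and {S4}.
On input b, block {S0,S1,S2,S6} splits into {S0,S2,S6} and {S1}.
The partition is now stable with 4 blocks: {S0,S2,S6} | {S3,S5} | {S4} | {S1}.
State S5 belongs to the block {S3,S5}, which has 2 states.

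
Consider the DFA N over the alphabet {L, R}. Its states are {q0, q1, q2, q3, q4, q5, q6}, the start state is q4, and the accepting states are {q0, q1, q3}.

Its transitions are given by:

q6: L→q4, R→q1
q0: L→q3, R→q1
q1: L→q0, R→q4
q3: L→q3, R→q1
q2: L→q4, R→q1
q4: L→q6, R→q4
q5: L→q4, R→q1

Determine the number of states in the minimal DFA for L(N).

4

First remove the unreachable states {q2,q5}; 5 states remain.
Start with accepting vs non-accepting: {q0,q1,q3} | {q4,q6}.
On input R, block {q0,q1,q3} splits into {q0,q3} and {q1}.
On input R, block {q4,q6} splits into {q4} and {q6}.
Stable partition: {q0,q3} | {q4} | {q1} | {q6} — 4 equivalence classes.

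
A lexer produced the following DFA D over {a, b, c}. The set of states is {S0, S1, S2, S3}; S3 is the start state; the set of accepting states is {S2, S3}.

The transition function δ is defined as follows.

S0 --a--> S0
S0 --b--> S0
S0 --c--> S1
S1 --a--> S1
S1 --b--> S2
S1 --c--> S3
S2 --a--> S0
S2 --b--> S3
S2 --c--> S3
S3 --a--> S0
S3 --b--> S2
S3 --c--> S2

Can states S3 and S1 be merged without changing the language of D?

Initial partition by acceptance: {S2,S3} | {S0,S1}.
On input b, block {S0,S1} splits into {S0} and {S1}.
Stable partition: {S2,S3} | {S0} | {S1} — 3 equivalence classes.
S3 and S1 end up in different blocks, so they are distinguishable. For instance, the string 'ε' is accepted from only S3.

No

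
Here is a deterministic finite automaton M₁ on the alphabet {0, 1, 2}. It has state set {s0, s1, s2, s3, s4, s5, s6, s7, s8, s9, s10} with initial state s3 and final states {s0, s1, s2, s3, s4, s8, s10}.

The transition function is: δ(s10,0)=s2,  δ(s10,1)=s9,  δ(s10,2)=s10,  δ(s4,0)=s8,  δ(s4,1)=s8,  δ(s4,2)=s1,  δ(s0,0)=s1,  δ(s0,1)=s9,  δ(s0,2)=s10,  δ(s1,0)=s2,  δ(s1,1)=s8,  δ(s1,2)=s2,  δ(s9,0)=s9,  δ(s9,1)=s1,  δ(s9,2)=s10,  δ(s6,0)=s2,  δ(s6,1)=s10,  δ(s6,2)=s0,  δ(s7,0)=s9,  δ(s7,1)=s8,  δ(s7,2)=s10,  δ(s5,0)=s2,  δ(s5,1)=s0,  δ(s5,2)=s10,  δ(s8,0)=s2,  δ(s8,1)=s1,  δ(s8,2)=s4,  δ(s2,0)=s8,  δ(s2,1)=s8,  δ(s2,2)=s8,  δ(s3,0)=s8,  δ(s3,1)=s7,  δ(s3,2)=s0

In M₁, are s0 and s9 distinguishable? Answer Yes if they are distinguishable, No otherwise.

Yes

First remove the unreachable states {s5,s6}; 9 states remain.
Initial partition by acceptance: {s0,s1,s2,s3,s4,s8,s10} | {s7,s9}.
On input 1, block {s0,s1,s2,s3,s4,s8,s10} splits into {s1,s2,s4,s8} and {s0,s3,s10}.
No further refinement is possible. Final partition (3 blocks): {s1,s2,s4,s8} | {s7,s9} | {s0,s3,s10}.
s0 and s9 end up in different blocks, so they are distinguishable. For instance, the string 'ε' is accepted from only s0.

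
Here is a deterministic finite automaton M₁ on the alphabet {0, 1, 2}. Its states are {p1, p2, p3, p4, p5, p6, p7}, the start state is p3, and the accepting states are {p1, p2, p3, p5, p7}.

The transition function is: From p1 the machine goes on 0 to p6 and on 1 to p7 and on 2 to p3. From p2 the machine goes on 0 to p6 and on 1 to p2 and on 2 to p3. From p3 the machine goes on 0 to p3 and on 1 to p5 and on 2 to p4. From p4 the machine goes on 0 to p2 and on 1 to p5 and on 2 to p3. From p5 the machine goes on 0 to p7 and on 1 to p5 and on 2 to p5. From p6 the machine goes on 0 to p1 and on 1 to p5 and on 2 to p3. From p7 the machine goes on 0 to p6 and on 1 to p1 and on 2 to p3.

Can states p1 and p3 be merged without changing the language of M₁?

Initial partition by acceptance: {p1,p2,p3,p5,p7} | {p4,p6}.
On input 0, block {p1,p2,p3,p5,p7} splits into {p1,p2,p7} and {p3,p5}.
Split {p3,p5} by δ(·,0) → {p3} and {p5}.
Stable partition: {p1,p2,p7} | {p4,p6} | {p3} | {p5} — 4 equivalence classes.
p1 and p3 end up in different blocks, so they are distinguishable. For instance, the string '0' is accepted from only p3.

No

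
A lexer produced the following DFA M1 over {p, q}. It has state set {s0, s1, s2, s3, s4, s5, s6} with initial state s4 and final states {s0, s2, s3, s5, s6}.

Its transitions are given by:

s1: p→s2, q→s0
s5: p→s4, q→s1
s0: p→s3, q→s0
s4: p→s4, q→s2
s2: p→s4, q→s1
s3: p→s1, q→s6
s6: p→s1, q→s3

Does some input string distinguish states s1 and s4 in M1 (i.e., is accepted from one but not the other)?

Reachable states from the start: {s0,s1,s2,s3,s4,s6}. Unreachable: {s5} — drop them.
P0 = {s0,s2,s3,s6} | {s1,s4}.
Refine {s0,s2,s3,s6} on symbol p: members go to different blocks, giving {s2,s3,s6} and {s0}.
Refine {s2,s3,s6} on symbol q: members go to different blocks, giving {s3,s6} and {s2}.
Split {s1,s4} by δ(·,p) → {s1} and {s4}.
The partition is now stable with 5 blocks: {s3,s6} | {s1} | {s0} | {s2} | {s4}.
s1 and s4 end up in different blocks, so they are distinguishable. For instance, the string 'p' is accepted from only s1.

Yes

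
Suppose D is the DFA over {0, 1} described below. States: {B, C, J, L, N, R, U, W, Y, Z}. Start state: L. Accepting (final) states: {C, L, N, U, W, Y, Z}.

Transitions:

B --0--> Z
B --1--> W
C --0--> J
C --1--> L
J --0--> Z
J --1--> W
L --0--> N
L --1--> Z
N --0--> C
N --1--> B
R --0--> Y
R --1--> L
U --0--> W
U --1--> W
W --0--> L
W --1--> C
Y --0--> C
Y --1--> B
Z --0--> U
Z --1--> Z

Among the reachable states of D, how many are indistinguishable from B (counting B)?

Reachable states from the start: {B,C,J,L,N,U,W,Z}. Unreachable: {R,Y} — drop them.
Initial partition by acceptance: {C,L,N,U,W,Z} | {B,J}.
Split {C,L,N,U,W,Z} by δ(·,0) → {L,N,U,W,Z} and {C}.
Refine {L,N,U,W,Z} on symbol 0: members go to different blocks, giving {L,U,W,Z} and {N}.
Split {L,U,W,Z} by δ(·,0) → {U,W,Z} and {L}.
On input 0, block {U,W,Z} splits into {U,Z} and {W}.
On input 0, block {U,Z} splits into {U} and {Z}.
The partition is now stable with 7 blocks: {U} | {B,J} | {C} | {N} | {L} | {W} | {Z}.
The equivalence class containing B is {B,J}, of size 2.

2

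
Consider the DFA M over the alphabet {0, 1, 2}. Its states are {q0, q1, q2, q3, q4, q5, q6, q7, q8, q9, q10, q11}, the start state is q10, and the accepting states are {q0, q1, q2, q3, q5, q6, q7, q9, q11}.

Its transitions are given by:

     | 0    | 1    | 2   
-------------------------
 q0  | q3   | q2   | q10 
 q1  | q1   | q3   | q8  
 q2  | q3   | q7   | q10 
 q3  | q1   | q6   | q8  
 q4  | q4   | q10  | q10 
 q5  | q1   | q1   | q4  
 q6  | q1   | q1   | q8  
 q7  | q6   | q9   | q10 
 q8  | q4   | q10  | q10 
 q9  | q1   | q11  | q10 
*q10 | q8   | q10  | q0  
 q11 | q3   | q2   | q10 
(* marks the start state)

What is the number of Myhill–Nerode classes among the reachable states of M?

States {q5} cannot be reached from the start state, so discard them.
Initial partition by acceptance: {q0,q1,q2,q3,q6,q7,q9,q11} | {q4,q8,q10}.
Split {q4,q8,q10} by δ(·,2) → {q4,q8} and {q10}.
Split {q0,q1,q2,q3,q6,q7,q9,q11} by δ(·,2) → {q0,q2,q7,q9,q11} and {q1,q3,q6}.
The partition is now stable with 4 blocks: {q0,q2,q7,q9,q11} | {q4,q8} | {q10} | {q1,q3,q6}.

4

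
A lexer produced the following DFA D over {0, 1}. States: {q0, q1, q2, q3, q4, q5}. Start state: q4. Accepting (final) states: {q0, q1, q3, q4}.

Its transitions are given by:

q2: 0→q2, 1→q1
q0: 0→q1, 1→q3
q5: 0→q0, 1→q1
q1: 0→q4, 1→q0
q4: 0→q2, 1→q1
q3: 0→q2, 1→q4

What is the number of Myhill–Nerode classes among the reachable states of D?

First remove the unreachable states {q5}; 5 states remain.
Start with accepting vs non-accepting: {q0,q1,q3,q4} | {q2}.
On input 0, block {q0,q1,q3,q4} splits into {q0,q1} and {q3,q4}.
Split {q0,q1} by δ(·,0) → {q0} and {q1}.
Split {q3,q4} by δ(·,1) → {q3} and {q4}.
No further refinement is possible. Final partition (5 blocks): {q0} | {q2} | {q3} | {q1} | {q4}.

5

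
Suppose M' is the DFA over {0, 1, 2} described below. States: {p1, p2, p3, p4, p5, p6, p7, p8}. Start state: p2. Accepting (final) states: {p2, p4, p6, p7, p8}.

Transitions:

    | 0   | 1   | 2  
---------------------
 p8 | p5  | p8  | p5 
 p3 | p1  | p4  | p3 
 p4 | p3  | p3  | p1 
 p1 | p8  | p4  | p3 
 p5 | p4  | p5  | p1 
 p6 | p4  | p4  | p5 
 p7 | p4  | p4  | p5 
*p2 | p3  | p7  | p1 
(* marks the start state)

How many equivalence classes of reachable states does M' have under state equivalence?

7

States {p6} cannot be reached from the start state, so discard them.
Initial partition by acceptance: {p2,p4,p7,p8} | {p1,p3,p5}.
Refine {p2,p4,p7,p8} on symbol 0: members go to different blocks, giving {p2,p4,p8} and {p7}.
On input 1, block {p2,p4,p8} splits into {p2} and {p4} and {p8}.
On input 0, block {p1,p3,p5} splits into {p1} and {p3} and {p5}.
No further refinement is possible. Final partition (7 blocks): {p2} | {p1} | {p7} | {p4} | {p8} | {p3} | {p5}.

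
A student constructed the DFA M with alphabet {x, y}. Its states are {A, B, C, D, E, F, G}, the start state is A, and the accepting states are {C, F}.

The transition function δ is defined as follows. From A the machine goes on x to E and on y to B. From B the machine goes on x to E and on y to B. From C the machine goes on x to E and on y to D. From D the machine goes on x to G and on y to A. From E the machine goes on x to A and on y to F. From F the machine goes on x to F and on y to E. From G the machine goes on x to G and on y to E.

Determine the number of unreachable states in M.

No path from A leads to C, D, G; the other 4 states are all reachable.

3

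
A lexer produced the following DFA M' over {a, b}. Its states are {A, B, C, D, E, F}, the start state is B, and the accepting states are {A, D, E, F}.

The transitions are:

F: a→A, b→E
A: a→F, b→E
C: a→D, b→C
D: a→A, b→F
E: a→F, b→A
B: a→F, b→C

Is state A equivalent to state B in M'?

No

P0 = {A,D,E,F} | {B,C}.
The partition is now stable with 2 blocks: {A,D,E,F} | {B,C}.
A and B end up in different blocks, so they are distinguishable. For instance, the string 'ε' is accepted from only A.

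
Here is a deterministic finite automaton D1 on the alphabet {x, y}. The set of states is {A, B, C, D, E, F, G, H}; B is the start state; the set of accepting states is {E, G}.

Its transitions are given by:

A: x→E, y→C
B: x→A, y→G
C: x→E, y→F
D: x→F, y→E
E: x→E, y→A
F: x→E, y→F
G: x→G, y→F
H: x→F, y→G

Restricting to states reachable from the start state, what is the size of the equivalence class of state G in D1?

2

First remove the unreachable states {D,H}; 6 states remain.
Start with accepting vs non-accepting: {E,G} | {A,B,C,F}.
Refine {A,B,C,F} on symbol x: members go to different blocks, giving {A,C,F} and {B}.
Stable partition: {E,G} | {A,C,F} | {B} — 3 equivalence classes.
State G belongs to the block {E,G}, which has 2 states.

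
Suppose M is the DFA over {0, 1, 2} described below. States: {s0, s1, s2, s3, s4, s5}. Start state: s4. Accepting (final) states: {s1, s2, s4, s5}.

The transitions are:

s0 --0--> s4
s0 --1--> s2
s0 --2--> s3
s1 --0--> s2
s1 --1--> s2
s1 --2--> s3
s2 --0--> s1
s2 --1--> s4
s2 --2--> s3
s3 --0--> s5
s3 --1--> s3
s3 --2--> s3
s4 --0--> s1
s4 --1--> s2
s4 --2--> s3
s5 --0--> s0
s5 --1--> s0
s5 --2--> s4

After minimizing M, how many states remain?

4

Initial partition by acceptance: {s1,s2,s4,s5} | {s0,s3}.
Refine {s1,s2,s4,s5} on symbol 0: members go to different blocks, giving {s1,s2,s4} and {s5}.
Refine {s0,s3} on symbol 0: members go to different blocks, giving {s0} and {s3}.
No further refinement is possible. Final partition (4 blocks): {s1,s2,s4} | {s0} | {s5} | {s3}.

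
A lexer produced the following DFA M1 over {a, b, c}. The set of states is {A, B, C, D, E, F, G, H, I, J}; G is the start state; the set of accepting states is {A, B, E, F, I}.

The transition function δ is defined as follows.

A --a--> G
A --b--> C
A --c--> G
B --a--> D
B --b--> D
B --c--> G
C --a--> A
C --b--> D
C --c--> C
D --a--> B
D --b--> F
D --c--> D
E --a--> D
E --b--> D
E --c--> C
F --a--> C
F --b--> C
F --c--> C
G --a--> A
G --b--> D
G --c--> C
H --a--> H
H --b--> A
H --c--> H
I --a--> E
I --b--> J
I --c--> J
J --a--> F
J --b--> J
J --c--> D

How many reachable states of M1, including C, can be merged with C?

First remove the unreachable states {E,H,I,J}; 6 states remain.
P0 = {A,B,F} | {C,D,G}.
On input b, block {C,D,G} splits into {C,G} and {D}.
Split {A,B,F} by δ(·,a) → {A,F} and {B}.
No further refinement is possible. Final partition (4 blocks): {A,F} | {C,G} | {D} | {B}.
State C belongs to the block {C,G}, which has 2 states.

2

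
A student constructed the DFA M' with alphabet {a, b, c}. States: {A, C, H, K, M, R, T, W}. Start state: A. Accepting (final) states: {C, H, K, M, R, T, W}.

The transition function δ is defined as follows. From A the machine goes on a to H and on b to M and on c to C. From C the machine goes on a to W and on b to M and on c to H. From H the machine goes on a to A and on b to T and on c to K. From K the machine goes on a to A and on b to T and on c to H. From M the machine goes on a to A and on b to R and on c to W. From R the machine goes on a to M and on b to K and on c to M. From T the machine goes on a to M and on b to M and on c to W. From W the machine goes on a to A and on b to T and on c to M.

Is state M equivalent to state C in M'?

No

Initial partition by acceptance: {C,H,K,M,R,T,W} | {A}.
Split {C,H,K,M,R,T,W} by δ(·,a) → {H,K,M,W} and {C,R,T}.
Stable partition: {H,K,M,W} | {A} | {C,R,T} — 3 equivalence classes.
M and C end up in different blocks, so they are distinguishable. For instance, the string 'a' is accepted from only C.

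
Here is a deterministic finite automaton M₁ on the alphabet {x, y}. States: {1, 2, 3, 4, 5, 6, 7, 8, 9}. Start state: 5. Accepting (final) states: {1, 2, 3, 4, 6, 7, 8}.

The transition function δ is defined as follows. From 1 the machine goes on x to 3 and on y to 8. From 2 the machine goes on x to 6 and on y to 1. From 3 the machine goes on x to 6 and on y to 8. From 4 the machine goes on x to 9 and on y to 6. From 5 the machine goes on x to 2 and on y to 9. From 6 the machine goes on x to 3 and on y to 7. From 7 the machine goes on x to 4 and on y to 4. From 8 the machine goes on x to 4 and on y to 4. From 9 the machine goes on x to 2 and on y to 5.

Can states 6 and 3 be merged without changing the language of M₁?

All states are reachable from the start state.
P0 = {1,2,3,4,6,7,8} | {5,9}.
Split {1,2,3,4,6,7,8} by δ(·,x) → {1,2,3,6,7,8} and {4}.
Split {1,2,3,6,7,8} by δ(·,x) → {1,2,3,6} and {7,8}.
On input y, block {1,2,3,6} splits into {1,3,6} and {2}.
No further refinement is possible. Final partition (5 blocks): {1,3,6} | {5,9} | {4} | {7,8} | {2}.
6 and 3 lie in the same block of the stable partition, so they are equivalent — no string distinguishes them.

Yes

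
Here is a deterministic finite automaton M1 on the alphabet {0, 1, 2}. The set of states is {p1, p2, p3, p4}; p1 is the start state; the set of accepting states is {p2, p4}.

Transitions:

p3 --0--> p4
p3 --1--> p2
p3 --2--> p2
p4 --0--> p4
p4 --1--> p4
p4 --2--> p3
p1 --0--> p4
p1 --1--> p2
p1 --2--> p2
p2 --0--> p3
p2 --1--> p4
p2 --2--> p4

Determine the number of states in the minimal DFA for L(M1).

3

All states are reachable from the start state.
Initial partition by acceptance: {p2,p4} | {p1,p3}.
Split {p2,p4} by δ(·,0) → {p2} and {p4}.
The partition is now stable with 3 blocks: {p2} | {p1,p3} | {p4}.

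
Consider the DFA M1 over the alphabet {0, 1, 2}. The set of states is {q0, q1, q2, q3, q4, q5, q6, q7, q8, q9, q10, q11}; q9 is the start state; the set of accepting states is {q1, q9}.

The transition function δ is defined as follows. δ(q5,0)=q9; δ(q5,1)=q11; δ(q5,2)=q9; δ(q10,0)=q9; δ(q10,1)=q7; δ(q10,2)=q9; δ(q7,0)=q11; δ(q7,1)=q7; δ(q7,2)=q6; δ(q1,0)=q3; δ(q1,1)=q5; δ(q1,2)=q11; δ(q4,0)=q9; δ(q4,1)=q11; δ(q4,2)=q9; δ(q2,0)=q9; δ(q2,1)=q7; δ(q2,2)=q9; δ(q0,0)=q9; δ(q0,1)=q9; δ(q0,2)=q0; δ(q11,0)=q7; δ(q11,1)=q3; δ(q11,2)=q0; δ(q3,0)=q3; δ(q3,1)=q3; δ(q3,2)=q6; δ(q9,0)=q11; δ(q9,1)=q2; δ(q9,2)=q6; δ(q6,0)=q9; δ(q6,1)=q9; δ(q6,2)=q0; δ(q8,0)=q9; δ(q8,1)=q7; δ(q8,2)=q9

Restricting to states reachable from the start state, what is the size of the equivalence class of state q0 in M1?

2

States {q1,q4,q5,q8,q10} cannot be reached from the start state, so discard them.
Initial partition by acceptance: {q9} | {q0,q2,q3,q6,q7,q11}.
Split {q0,q2,q3,q6,q7,q11} by δ(·,0) → {q0,q2,q6} and {q3,q7,q11}.
Refine {q0,q2,q6} on symbol 1: members go to different blocks, giving {q0,q6} and {q2}.
No further refinement is possible. Final partition (4 blocks): {q9} | {q0,q6} | {q3,q7,q11} | {q2}.
The equivalence class containing q0 is {q0,q6}, of size 2.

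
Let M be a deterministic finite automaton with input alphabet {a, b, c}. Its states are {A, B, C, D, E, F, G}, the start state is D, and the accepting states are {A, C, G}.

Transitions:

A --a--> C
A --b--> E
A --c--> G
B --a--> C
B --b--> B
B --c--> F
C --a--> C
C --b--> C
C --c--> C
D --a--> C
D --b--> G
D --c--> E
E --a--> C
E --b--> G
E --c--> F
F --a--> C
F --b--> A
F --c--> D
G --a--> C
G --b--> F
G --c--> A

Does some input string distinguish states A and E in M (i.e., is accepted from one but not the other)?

Yes

States {B} cannot be reached from the start state, so discard them.
Initial partition by acceptance: {A,C,G} | {D,E,F}.
On input b, block {A,C,G} splits into {A,G} and {C}.
Stable partition: {A,G} | {D,E,F} | {C} — 3 equivalence classes.
A and E end up in different blocks, so they are distinguishable. For instance, the string 'ε' is accepted from only A.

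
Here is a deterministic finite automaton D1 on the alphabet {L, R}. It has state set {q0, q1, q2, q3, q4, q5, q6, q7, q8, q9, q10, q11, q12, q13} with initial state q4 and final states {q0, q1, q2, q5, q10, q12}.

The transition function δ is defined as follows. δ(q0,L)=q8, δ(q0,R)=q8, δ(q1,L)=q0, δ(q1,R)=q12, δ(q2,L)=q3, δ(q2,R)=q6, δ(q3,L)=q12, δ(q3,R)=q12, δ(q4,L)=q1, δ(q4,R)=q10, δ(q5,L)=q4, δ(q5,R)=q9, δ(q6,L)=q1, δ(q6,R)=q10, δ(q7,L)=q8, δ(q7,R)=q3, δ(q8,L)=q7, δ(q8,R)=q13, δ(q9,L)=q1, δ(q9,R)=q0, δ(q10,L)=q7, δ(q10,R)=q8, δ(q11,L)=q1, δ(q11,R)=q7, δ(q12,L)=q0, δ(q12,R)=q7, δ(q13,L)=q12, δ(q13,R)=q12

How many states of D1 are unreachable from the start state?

5

Starting at q4 and following transitions, the reachable set is {q0, q1, q3, q4, q7, q8, q10, q12, q13}. That leaves q2, q5, q6, q9, q11 unreachable — 5 in total.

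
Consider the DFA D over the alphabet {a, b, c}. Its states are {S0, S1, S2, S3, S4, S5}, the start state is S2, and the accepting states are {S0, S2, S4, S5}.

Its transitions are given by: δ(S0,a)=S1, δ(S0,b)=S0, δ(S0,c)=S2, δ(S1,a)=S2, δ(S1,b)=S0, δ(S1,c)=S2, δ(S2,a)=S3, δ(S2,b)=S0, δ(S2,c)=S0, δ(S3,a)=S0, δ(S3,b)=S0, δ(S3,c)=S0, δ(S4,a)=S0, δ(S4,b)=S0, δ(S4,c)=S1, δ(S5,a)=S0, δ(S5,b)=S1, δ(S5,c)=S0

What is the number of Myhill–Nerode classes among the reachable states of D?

2

Reachable states from the start: {S0,S1,S2,S3}. Unreachable: {S4,S5} — drop them.
P0 = {S0,S2} | {S1,S3}.
The partition is now stable with 2 blocks: {S0,S2} | {S1,S3}.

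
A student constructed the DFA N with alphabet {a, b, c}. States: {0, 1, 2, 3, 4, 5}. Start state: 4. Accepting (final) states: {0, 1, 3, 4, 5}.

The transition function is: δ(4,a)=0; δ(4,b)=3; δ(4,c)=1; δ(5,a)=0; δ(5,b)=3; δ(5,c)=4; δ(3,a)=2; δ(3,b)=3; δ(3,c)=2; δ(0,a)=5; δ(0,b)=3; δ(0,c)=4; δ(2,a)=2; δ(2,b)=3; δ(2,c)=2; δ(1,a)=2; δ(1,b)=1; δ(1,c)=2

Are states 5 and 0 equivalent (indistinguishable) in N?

Every state is reachable, so we keep all 6.
Start with accepting vs non-accepting: {0,1,3,4,5} | {2}.
Refine {0,1,3,4,5} on symbol a: members go to different blocks, giving {0,4,5} and {1,3}.
Split {0,4,5} by δ(·,c) → {0,5} and {4}.
The partition is now stable with 4 blocks: {0,5} | {2} | {1,3} | {4}.
5 and 0 lie in the same block of the stable partition, so they are equivalent — no string distinguishes them.

Yes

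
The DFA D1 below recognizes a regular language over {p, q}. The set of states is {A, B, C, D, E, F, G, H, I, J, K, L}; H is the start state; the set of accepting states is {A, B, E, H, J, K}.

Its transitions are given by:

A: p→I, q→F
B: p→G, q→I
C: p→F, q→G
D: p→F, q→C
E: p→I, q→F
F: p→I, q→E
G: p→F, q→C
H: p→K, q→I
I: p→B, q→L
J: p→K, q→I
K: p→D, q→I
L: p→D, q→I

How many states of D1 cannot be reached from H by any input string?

2

No path from H leads to A, J; the other 10 states are all reachable.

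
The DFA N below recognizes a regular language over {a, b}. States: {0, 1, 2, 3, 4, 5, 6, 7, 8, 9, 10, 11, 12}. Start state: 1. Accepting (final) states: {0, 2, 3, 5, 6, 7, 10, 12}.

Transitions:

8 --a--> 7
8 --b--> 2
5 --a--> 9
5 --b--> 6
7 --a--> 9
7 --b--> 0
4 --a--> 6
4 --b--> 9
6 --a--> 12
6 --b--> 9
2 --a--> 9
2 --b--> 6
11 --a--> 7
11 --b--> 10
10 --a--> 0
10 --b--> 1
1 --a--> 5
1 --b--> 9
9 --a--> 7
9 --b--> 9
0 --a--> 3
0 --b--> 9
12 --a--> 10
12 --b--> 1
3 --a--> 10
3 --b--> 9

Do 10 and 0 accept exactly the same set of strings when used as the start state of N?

Yes

States {2,4,8,11} cannot be reached from the start state, so discard them.
Initial partition by acceptance: {0,3,5,6,7,10,12} | {1,9}.
On input a, block {0,3,5,6,7,10,12} splits into {0,3,6,10,12} and {5,7}.
No further refinement is possible. Final partition (3 blocks): {0,3,6,10,12} | {1,9} | {5,7}.
10 and 0 lie in the same block of the stable partition, so they are equivalent — no string distinguishes them.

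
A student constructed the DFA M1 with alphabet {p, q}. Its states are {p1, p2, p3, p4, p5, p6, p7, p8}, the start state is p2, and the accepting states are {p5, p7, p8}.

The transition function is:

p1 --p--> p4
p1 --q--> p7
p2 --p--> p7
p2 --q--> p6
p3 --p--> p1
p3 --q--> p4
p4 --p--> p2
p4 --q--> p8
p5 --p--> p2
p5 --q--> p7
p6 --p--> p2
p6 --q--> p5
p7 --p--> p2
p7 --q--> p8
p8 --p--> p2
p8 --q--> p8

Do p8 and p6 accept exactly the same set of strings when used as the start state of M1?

No

First remove the unreachable states {p1,p3,p4}; 5 states remain.
Initial partition by acceptance: {p5,p7,p8} | {p2,p6}.
Refine {p2,p6} on symbol p: members go to different blocks, giving {p2} and {p6}.
Stable partition: {p5,p7,p8} | {p2} | {p6} — 3 equivalence classes.
p8 and p6 end up in different blocks, so they are distinguishable. For instance, the string 'ε' is accepted from only p8.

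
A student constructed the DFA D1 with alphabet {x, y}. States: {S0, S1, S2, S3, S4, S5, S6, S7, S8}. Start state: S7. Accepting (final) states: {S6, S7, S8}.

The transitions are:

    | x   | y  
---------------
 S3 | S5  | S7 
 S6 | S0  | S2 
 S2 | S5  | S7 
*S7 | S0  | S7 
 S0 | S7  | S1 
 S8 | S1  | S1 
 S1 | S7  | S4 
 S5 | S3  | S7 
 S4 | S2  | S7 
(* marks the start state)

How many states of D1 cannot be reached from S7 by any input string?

Starting at S7 and following transitions, the reachable set is {S0, S1, S2, S3, S4, S5, S7}. That leaves S6, S8 unreachable — 2 in total.

2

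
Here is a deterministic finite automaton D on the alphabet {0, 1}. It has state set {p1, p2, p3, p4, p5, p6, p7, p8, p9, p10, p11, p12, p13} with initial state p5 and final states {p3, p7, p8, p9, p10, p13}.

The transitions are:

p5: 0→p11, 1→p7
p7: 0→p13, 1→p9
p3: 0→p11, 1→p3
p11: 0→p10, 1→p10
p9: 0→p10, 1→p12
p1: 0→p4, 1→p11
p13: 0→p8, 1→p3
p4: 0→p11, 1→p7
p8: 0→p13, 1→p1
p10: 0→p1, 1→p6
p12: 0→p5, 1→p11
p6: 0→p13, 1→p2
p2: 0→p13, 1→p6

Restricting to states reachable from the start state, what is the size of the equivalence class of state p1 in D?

2

All states are reachable from the start state.
Start with accepting vs non-accepting: {p3,p7,p8,p9,p10,p13} | {p1,p2,p4,p5,p6,p11,p12}.
Refine {p3,p7,p8,p9,p10,p13} on symbol 0: members go to different blocks, giving {p7,p8,p9,p13} and {p3,p10}.
Split {p7,p8,p9,p13} by δ(·,0) → {p7,p8,p13} and {p9}.
Refine {p7,p8,p13} on symbol 1: members go to different blocks, giving {p7} and {p8} and {p13}.
On input 0, block {p1,p2,p4,p5,p6,p11,p12} splits into {p1,p4,p5,p12} and {p2,p6} and {p11}.
Split {p1,p4,p5,p12} by δ(·,0) → {p1,p12} and {p4,p5}.
On input 0, block {p3,p10} splits into {p3} and {p10}.
Stable partition: {p7} | {p1,p12} | {p3} | {p9} | {p8} | {p13} | {p2,p6} | {p11} | {p4,p5} | {p10} — 10 equivalence classes.
The equivalence class containing p1 is {p1,p12}, of size 2.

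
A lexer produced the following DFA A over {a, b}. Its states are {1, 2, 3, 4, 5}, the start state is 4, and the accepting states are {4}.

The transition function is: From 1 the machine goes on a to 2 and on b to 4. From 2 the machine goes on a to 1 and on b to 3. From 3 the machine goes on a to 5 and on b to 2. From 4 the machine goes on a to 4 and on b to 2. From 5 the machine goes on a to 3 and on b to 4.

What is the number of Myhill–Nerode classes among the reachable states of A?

3

All states are reachable from the start state.
Initial partition by acceptance: {4} | {1,2,3,5}.
Refine {1,2,3,5} on symbol b: members go to different blocks, giving {1,5} and {2,3}.
No further refinement is possible. Final partition (3 blocks): {4} | {1,5} | {2,3}.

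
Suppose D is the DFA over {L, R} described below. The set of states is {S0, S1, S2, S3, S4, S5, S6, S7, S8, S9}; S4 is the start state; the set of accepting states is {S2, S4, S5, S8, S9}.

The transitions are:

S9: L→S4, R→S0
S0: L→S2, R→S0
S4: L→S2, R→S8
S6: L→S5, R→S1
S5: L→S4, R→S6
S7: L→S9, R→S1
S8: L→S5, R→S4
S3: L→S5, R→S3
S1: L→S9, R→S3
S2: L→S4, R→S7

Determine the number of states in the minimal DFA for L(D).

All states are reachable from the start state.
P0 = {S2,S4,S5,S8,S9} | {S0,S1,S3,S6,S7}.
Split {S2,S4,S5,S8,S9} by δ(·,R) → {S2,S5,S9} and {S4,S8}.
The partition is now stable with 3 blocks: {S2,S5,S9} | {S0,S1,S3,S6,S7} | {S4,S8}.

3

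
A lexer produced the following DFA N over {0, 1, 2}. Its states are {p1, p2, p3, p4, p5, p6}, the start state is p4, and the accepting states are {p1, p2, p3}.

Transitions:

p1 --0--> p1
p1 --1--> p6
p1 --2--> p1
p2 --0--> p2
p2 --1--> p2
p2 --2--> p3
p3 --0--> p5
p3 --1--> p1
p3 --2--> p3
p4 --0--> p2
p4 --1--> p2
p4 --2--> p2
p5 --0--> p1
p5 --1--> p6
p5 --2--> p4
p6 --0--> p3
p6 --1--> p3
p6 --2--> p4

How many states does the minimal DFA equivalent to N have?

6

All states are reachable from the start state.
P0 = {p1,p2,p3} | {p4,p5,p6}.
Refine {p1,p2,p3} on symbol 0: members go to different blocks, giving {p1,p2} and {p3}.
Refine {p1,p2} on symbol 1: members go to different blocks, giving {p1} and {p2}.
Refine {p4,p5,p6} on symbol 0: members go to different blocks, giving {p4} and {p5} and {p6}.
No further refinement is possible. Final partition (6 blocks): {p1} | {p4} | {p3} | {p2} | {p5} | {p6}.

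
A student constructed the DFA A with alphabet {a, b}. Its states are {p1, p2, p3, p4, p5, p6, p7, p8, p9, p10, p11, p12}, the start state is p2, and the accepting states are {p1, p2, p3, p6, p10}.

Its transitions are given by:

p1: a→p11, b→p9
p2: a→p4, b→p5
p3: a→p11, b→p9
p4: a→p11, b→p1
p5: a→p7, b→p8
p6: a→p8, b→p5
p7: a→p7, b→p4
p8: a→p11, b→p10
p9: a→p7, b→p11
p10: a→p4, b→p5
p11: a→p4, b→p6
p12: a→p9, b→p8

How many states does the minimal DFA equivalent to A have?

3

States {p3,p12} cannot be reached from the start state, so discard them.
Start with accepting vs non-accepting: {p1,p2,p6,p10} | {p4,p5,p7,p8,p9,p11}.
Split {p4,p5,p7,p8,p9,p11} by δ(·,b) → {p4,p8,p11} and {p5,p7,p9}.
No further refinement is possible. Final partition (3 blocks): {p1,p2,p6,p10} | {p4,p8,p11} | {p5,p7,p9}.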